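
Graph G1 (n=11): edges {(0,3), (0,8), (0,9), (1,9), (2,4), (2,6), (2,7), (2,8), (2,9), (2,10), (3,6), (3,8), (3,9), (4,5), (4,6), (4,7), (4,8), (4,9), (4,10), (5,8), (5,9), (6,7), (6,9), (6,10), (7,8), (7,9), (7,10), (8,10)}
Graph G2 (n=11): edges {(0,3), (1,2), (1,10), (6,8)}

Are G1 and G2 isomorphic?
No, not isomorphic

The graphs are NOT isomorphic.

Connected components of G1: 1 component(s) with vertex sets [[0, 1, 2, 3, 4, 5, 6, 7, 8, 9, 10]], sizes [11].
Connected components of G2: 7 component(s) with vertex sets [[4], [5], [7], [9], [0, 3], [6, 8], [1, 2, 10]], sizes [1, 1, 1, 1, 2, 2, 3].
The number of connected components (and the multiset of component sizes) is an isomorphism invariant — an isomorphism maps each component of G1 bijectively onto a component of G2. Since G1 has 1 component(s) and G2 has 7, they cannot be isomorphic.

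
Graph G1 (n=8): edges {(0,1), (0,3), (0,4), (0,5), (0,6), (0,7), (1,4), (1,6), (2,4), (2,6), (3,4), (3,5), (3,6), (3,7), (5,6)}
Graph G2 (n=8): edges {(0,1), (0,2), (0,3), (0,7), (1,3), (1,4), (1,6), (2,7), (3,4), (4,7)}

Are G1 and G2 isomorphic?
No, not isomorphic

The graphs are NOT isomorphic.

Degrees in G1: deg(0)=6, deg(1)=3, deg(2)=2, deg(3)=5, deg(4)=4, deg(5)=3, deg(6)=5, deg(7)=2.
Sorted degree sequence of G1: [6, 5, 5, 4, 3, 3, 2, 2].
Degrees in G2: deg(0)=4, deg(1)=4, deg(2)=2, deg(3)=3, deg(4)=3, deg(5)=0, deg(6)=1, deg(7)=3.
Sorted degree sequence of G2: [4, 4, 3, 3, 3, 2, 1, 0].
The (sorted) degree sequence is an isomorphism invariant, so since G1 and G2 have different degree sequences they cannot be isomorphic.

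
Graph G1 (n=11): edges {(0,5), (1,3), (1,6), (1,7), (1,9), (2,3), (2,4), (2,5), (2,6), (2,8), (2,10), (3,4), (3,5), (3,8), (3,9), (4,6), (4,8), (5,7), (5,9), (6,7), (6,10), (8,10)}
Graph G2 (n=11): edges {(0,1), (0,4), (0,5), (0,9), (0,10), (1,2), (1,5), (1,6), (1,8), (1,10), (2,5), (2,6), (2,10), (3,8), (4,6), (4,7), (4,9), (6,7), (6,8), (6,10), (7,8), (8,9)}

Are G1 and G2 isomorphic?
Yes, isomorphic

The graphs are isomorphic.
One valid mapping φ: V(G1) → V(G2): 0→3, 1→4, 2→1, 3→6, 4→10, 5→8, 6→0, 7→9, 8→2, 9→7, 10→5

Verify φ preserves adjacency — for each edge of G1, its image is an edge of G2:
  (0,5) → (φ(0),φ(5)) = (3,8) ∈ E(G2) ✓
  (1,3) → (φ(1),φ(3)) = (4,6) ∈ E(G2) ✓
  (1,6) → (φ(1),φ(6)) = (0,4) ∈ E(G2) ✓
  (1,7) → (φ(1),φ(7)) = (4,9) ∈ E(G2) ✓
  (1,9) → (φ(1),φ(9)) = (4,7) ∈ E(G2) ✓
  (2,3) → (φ(2),φ(3)) = (1,6) ∈ E(G2) ✓
  (2,4) → (φ(2),φ(4)) = (1,10) ∈ E(G2) ✓
  (2,5) → (φ(2),φ(5)) = (1,8) ∈ E(G2) ✓
  (2,6) → (φ(2),φ(6)) = (0,1) ∈ E(G2) ✓
  (2,8) → (φ(2),φ(8)) = (1,2) ∈ E(G2) ✓
  (2,10) → (φ(2),φ(10)) = (1,5) ∈ E(G2) ✓
  (3,4) → (φ(3),φ(4)) = (6,10) ∈ E(G2) ✓
  (3,5) → (φ(3),φ(5)) = (6,8) ∈ E(G2) ✓
  (3,8) → (φ(3),φ(8)) = (2,6) ∈ E(G2) ✓
  (3,9) → (φ(3),φ(9)) = (6,7) ∈ E(G2) ✓
  (4,6) → (φ(4),φ(6)) = (0,10) ∈ E(G2) ✓
  (4,8) → (φ(4),φ(8)) = (2,10) ∈ E(G2) ✓
  (5,7) → (φ(5),φ(7)) = (8,9) ∈ E(G2) ✓
  (5,9) → (φ(5),φ(9)) = (7,8) ∈ E(G2) ✓
  (6,7) → (φ(6),φ(7)) = (0,9) ∈ E(G2) ✓
  (6,10) → (φ(6),φ(10)) = (0,5) ∈ E(G2) ✓
  (8,10) → (φ(8),φ(10)) = (2,5) ∈ E(G2) ✓
All 22 edges of G1 map to edges of G2, and |E(G1)| = |E(G2)| = 22, so φ is a bijection on edges as well as vertices. Hence G1 ≅ G2.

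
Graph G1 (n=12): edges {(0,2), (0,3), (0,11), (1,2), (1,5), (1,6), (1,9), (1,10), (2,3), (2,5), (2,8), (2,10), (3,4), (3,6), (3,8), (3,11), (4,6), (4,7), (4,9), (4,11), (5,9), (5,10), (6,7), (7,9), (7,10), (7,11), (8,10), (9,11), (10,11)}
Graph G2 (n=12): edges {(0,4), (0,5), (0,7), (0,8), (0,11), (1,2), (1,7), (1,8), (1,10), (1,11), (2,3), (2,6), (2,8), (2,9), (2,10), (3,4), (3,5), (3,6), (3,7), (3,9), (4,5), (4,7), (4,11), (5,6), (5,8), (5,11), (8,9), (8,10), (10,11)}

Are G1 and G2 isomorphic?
Yes, isomorphic

The graphs are isomorphic.
One valid mapping φ: V(G1) → V(G2): 0→6, 1→1, 2→2, 3→3, 4→4, 5→10, 6→7, 7→0, 8→9, 9→11, 10→8, 11→5

Verify φ preserves adjacency — for each edge of G1, its image is an edge of G2:
  (0,2) → (φ(0),φ(2)) = (2,6) ∈ E(G2) ✓
  (0,3) → (φ(0),φ(3)) = (3,6) ∈ E(G2) ✓
  (0,11) → (φ(0),φ(11)) = (5,6) ∈ E(G2) ✓
  (1,2) → (φ(1),φ(2)) = (1,2) ∈ E(G2) ✓
  (1,5) → (φ(1),φ(5)) = (1,10) ∈ E(G2) ✓
  (1,6) → (φ(1),φ(6)) = (1,7) ∈ E(G2) ✓
  (1,9) → (φ(1),φ(9)) = (1,11) ∈ E(G2) ✓
  (1,10) → (φ(1),φ(10)) = (1,8) ∈ E(G2) ✓
  (2,3) → (φ(2),φ(3)) = (2,3) ∈ E(G2) ✓
  (2,5) → (φ(2),φ(5)) = (2,10) ∈ E(G2) ✓
  (2,8) → (φ(2),φ(8)) = (2,9) ∈ E(G2) ✓
  (2,10) → (φ(2),φ(10)) = (2,8) ∈ E(G2) ✓
  (3,4) → (φ(3),φ(4)) = (3,4) ∈ E(G2) ✓
  (3,6) → (φ(3),φ(6)) = (3,7) ∈ E(G2) ✓
  (3,8) → (φ(3),φ(8)) = (3,9) ∈ E(G2) ✓
  (3,11) → (φ(3),φ(11)) = (3,5) ∈ E(G2) ✓
  (4,6) → (φ(4),φ(6)) = (4,7) ∈ E(G2) ✓
  (4,7) → (φ(4),φ(7)) = (0,4) ∈ E(G2) ✓
  (4,9) → (φ(4),φ(9)) = (4,11) ∈ E(G2) ✓
  (4,11) → (φ(4),φ(11)) = (4,5) ∈ E(G2) ✓
  (5,9) → (φ(5),φ(9)) = (10,11) ∈ E(G2) ✓
  (5,10) → (φ(5),φ(10)) = (8,10) ∈ E(G2) ✓
  (6,7) → (φ(6),φ(7)) = (0,7) ∈ E(G2) ✓
  (7,9) → (φ(7),φ(9)) = (0,11) ∈ E(G2) ✓
  (7,10) → (φ(7),φ(10)) = (0,8) ∈ E(G2) ✓
  (7,11) → (φ(7),φ(11)) = (0,5) ∈ E(G2) ✓
  (8,10) → (φ(8),φ(10)) = (8,9) ∈ E(G2) ✓
  (9,11) → (φ(9),φ(11)) = (5,11) ∈ E(G2) ✓
  (10,11) → (φ(10),φ(11)) = (5,8) ∈ E(G2) ✓
All 29 edges of G1 map to edges of G2, and |E(G1)| = |E(G2)| = 29, so φ is a bijection on edges as well as vertices. Hence G1 ≅ G2.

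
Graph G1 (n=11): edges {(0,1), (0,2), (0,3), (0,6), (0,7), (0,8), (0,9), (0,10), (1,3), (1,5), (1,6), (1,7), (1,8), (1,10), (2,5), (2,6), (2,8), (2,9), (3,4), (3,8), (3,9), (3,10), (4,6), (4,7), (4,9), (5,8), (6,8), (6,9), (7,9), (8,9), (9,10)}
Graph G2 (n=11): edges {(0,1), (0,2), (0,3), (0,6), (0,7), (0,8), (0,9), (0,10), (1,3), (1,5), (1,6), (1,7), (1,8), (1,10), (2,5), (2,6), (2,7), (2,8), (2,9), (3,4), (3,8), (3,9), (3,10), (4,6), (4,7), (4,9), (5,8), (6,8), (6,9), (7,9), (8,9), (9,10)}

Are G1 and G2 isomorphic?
No, not isomorphic

The graphs are NOT isomorphic.

Counting edges: G1 has 31 edge(s); G2 has 32 edge(s).
Edge count is an isomorphism invariant (a bijection on vertices induces a bijection on edges), so differing edge counts rule out isomorphism.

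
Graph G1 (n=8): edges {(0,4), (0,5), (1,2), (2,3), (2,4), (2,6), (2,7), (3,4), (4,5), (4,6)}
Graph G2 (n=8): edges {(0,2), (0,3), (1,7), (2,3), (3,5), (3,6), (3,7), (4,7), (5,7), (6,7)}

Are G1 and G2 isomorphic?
Yes, isomorphic

The graphs are isomorphic.
One valid mapping φ: V(G1) → V(G2): 0→2, 1→4, 2→7, 3→5, 4→3, 5→0, 6→6, 7→1

Verify φ preserves adjacency — for each edge of G1, its image is an edge of G2:
  (0,4) → (φ(0),φ(4)) = (2,3) ∈ E(G2) ✓
  (0,5) → (φ(0),φ(5)) = (0,2) ∈ E(G2) ✓
  (1,2) → (φ(1),φ(2)) = (4,7) ∈ E(G2) ✓
  (2,3) → (φ(2),φ(3)) = (5,7) ∈ E(G2) ✓
  (2,4) → (φ(2),φ(4)) = (3,7) ∈ E(G2) ✓
  (2,6) → (φ(2),φ(6)) = (6,7) ∈ E(G2) ✓
  (2,7) → (φ(2),φ(7)) = (1,7) ∈ E(G2) ✓
  (3,4) → (φ(3),φ(4)) = (3,5) ∈ E(G2) ✓
  (4,5) → (φ(4),φ(5)) = (0,3) ∈ E(G2) ✓
  (4,6) → (φ(4),φ(6)) = (3,6) ∈ E(G2) ✓
All 10 edges of G1 map to edges of G2, and |E(G1)| = |E(G2)| = 10, so φ is a bijection on edges as well as vertices. Hence G1 ≅ G2.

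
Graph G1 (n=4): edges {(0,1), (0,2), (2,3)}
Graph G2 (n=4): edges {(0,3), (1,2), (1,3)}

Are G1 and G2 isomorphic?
Yes, isomorphic

The graphs are isomorphic.
One valid mapping φ: V(G1) → V(G2): 0→3, 1→0, 2→1, 3→2

Verify φ preserves adjacency — for each edge of G1, its image is an edge of G2:
  (0,1) → (φ(0),φ(1)) = (0,3) ∈ E(G2) ✓
  (0,2) → (φ(0),φ(2)) = (1,3) ∈ E(G2) ✓
  (2,3) → (φ(2),φ(3)) = (1,2) ∈ E(G2) ✓
All 3 edges of G1 map to edges of G2, and |E(G1)| = |E(G2)| = 3, so φ is a bijection on edges as well as vertices. Hence G1 ≅ G2.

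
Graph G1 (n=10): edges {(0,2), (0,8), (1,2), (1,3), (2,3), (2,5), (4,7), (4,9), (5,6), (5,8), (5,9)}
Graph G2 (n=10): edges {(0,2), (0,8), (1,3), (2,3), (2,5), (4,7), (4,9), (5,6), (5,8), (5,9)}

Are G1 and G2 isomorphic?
No, not isomorphic

The graphs are NOT isomorphic.

Counting edges: G1 has 11 edge(s); G2 has 10 edge(s).
Edge count is an isomorphism invariant (a bijection on vertices induces a bijection on edges), so differing edge counts rule out isomorphism.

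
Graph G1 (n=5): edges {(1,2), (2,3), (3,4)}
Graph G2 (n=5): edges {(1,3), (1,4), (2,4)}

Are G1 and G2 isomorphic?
Yes, isomorphic

The graphs are isomorphic.
One valid mapping φ: V(G1) → V(G2): 0→0, 1→3, 2→1, 3→4, 4→2

Verify φ preserves adjacency — for each edge of G1, its image is an edge of G2:
  (1,2) → (φ(1),φ(2)) = (1,3) ∈ E(G2) ✓
  (2,3) → (φ(2),φ(3)) = (1,4) ∈ E(G2) ✓
  (3,4) → (φ(3),φ(4)) = (2,4) ∈ E(G2) ✓
All 3 edges of G1 map to edges of G2, and |E(G1)| = |E(G2)| = 3, so φ is a bijection on edges as well as vertices. Hence G1 ≅ G2.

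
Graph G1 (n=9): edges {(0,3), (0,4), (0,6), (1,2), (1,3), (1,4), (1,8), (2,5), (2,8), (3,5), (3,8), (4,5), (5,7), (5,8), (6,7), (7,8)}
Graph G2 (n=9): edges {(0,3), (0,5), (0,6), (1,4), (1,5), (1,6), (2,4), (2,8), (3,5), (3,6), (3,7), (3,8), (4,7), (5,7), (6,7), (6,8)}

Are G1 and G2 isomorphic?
Yes, isomorphic

The graphs are isomorphic.
One valid mapping φ: V(G1) → V(G2): 0→4, 1→5, 2→0, 3→7, 4→1, 5→6, 6→2, 7→8, 8→3

Verify φ preserves adjacency — for each edge of G1, its image is an edge of G2:
  (0,3) → (φ(0),φ(3)) = (4,7) ∈ E(G2) ✓
  (0,4) → (φ(0),φ(4)) = (1,4) ∈ E(G2) ✓
  (0,6) → (φ(0),φ(6)) = (2,4) ∈ E(G2) ✓
  (1,2) → (φ(1),φ(2)) = (0,5) ∈ E(G2) ✓
  (1,3) → (φ(1),φ(3)) = (5,7) ∈ E(G2) ✓
  (1,4) → (φ(1),φ(4)) = (1,5) ∈ E(G2) ✓
  (1,8) → (φ(1),φ(8)) = (3,5) ∈ E(G2) ✓
  (2,5) → (φ(2),φ(5)) = (0,6) ∈ E(G2) ✓
  (2,8) → (φ(2),φ(8)) = (0,3) ∈ E(G2) ✓
  (3,5) → (φ(3),φ(5)) = (6,7) ∈ E(G2) ✓
  (3,8) → (φ(3),φ(8)) = (3,7) ∈ E(G2) ✓
  (4,5) → (φ(4),φ(5)) = (1,6) ∈ E(G2) ✓
  (5,7) → (φ(5),φ(7)) = (6,8) ∈ E(G2) ✓
  (5,8) → (φ(5),φ(8)) = (3,6) ∈ E(G2) ✓
  (6,7) → (φ(6),φ(7)) = (2,8) ∈ E(G2) ✓
  (7,8) → (φ(7),φ(8)) = (3,8) ∈ E(G2) ✓
All 16 edges of G1 map to edges of G2, and |E(G1)| = |E(G2)| = 16, so φ is a bijection on edges as well as vertices. Hence G1 ≅ G2.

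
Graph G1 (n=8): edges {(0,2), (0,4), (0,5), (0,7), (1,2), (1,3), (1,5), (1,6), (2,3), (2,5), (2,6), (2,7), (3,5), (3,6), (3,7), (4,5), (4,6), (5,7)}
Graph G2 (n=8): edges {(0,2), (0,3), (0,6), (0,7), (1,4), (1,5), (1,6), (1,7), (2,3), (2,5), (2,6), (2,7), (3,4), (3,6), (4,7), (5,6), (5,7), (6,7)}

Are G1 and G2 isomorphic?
Yes, isomorphic

The graphs are isomorphic.
One valid mapping φ: V(G1) → V(G2): 0→1, 1→0, 2→6, 3→2, 4→4, 5→7, 6→3, 7→5

Verify φ preserves adjacency — for each edge of G1, its image is an edge of G2:
  (0,2) → (φ(0),φ(2)) = (1,6) ∈ E(G2) ✓
  (0,4) → (φ(0),φ(4)) = (1,4) ∈ E(G2) ✓
  (0,5) → (φ(0),φ(5)) = (1,7) ∈ E(G2) ✓
  (0,7) → (φ(0),φ(7)) = (1,5) ∈ E(G2) ✓
  (1,2) → (φ(1),φ(2)) = (0,6) ∈ E(G2) ✓
  (1,3) → (φ(1),φ(3)) = (0,2) ∈ E(G2) ✓
  (1,5) → (φ(1),φ(5)) = (0,7) ∈ E(G2) ✓
  (1,6) → (φ(1),φ(6)) = (0,3) ∈ E(G2) ✓
  (2,3) → (φ(2),φ(3)) = (2,6) ∈ E(G2) ✓
  (2,5) → (φ(2),φ(5)) = (6,7) ∈ E(G2) ✓
  (2,6) → (φ(2),φ(6)) = (3,6) ∈ E(G2) ✓
  (2,7) → (φ(2),φ(7)) = (5,6) ∈ E(G2) ✓
  (3,5) → (φ(3),φ(5)) = (2,7) ∈ E(G2) ✓
  (3,6) → (φ(3),φ(6)) = (2,3) ∈ E(G2) ✓
  (3,7) → (φ(3),φ(7)) = (2,5) ∈ E(G2) ✓
  (4,5) → (φ(4),φ(5)) = (4,7) ∈ E(G2) ✓
  (4,6) → (φ(4),φ(6)) = (3,4) ∈ E(G2) ✓
  (5,7) → (φ(5),φ(7)) = (5,7) ∈ E(G2) ✓
All 18 edges of G1 map to edges of G2, and |E(G1)| = |E(G2)| = 18, so φ is a bijection on edges as well as vertices. Hence G1 ≅ G2.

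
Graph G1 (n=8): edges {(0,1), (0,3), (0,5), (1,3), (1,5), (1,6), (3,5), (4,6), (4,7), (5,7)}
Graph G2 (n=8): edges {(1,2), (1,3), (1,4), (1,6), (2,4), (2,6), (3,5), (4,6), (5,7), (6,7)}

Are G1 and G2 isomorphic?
Yes, isomorphic

The graphs are isomorphic.
One valid mapping φ: V(G1) → V(G2): 0→2, 1→6, 2→0, 3→4, 4→5, 5→1, 6→7, 7→3

Verify φ preserves adjacency — for each edge of G1, its image is an edge of G2:
  (0,1) → (φ(0),φ(1)) = (2,6) ∈ E(G2) ✓
  (0,3) → (φ(0),φ(3)) = (2,4) ∈ E(G2) ✓
  (0,5) → (φ(0),φ(5)) = (1,2) ∈ E(G2) ✓
  (1,3) → (φ(1),φ(3)) = (4,6) ∈ E(G2) ✓
  (1,5) → (φ(1),φ(5)) = (1,6) ∈ E(G2) ✓
  (1,6) → (φ(1),φ(6)) = (6,7) ∈ E(G2) ✓
  (3,5) → (φ(3),φ(5)) = (1,4) ∈ E(G2) ✓
  (4,6) → (φ(4),φ(6)) = (5,7) ∈ E(G2) ✓
  (4,7) → (φ(4),φ(7)) = (3,5) ∈ E(G2) ✓
  (5,7) → (φ(5),φ(7)) = (1,3) ∈ E(G2) ✓
All 10 edges of G1 map to edges of G2, and |E(G1)| = |E(G2)| = 10, so φ is a bijection on edges as well as vertices. Hence G1 ≅ G2.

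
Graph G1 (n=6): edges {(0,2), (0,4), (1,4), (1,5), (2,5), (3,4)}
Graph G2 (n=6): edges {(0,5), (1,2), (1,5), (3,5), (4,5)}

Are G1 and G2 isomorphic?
No, not isomorphic

The graphs are NOT isomorphic.

Degrees in G1: deg(0)=2, deg(1)=2, deg(2)=2, deg(3)=1, deg(4)=3, deg(5)=2.
Sorted degree sequence of G1: [3, 2, 2, 2, 2, 1].
Degrees in G2: deg(0)=1, deg(1)=2, deg(2)=1, deg(3)=1, deg(4)=1, deg(5)=4.
Sorted degree sequence of G2: [4, 2, 1, 1, 1, 1].
The (sorted) degree sequence is an isomorphism invariant, so since G1 and G2 have different degree sequences they cannot be isomorphic.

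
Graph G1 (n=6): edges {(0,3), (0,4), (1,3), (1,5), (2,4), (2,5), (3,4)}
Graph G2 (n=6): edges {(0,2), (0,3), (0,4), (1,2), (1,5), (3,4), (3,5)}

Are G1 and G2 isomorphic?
Yes, isomorphic

The graphs are isomorphic.
One valid mapping φ: V(G1) → V(G2): 0→4, 1→5, 2→2, 3→3, 4→0, 5→1

Verify φ preserves adjacency — for each edge of G1, its image is an edge of G2:
  (0,3) → (φ(0),φ(3)) = (3,4) ∈ E(G2) ✓
  (0,4) → (φ(0),φ(4)) = (0,4) ∈ E(G2) ✓
  (1,3) → (φ(1),φ(3)) = (3,5) ∈ E(G2) ✓
  (1,5) → (φ(1),φ(5)) = (1,5) ∈ E(G2) ✓
  (2,4) → (φ(2),φ(4)) = (0,2) ∈ E(G2) ✓
  (2,5) → (φ(2),φ(5)) = (1,2) ∈ E(G2) ✓
  (3,4) → (φ(3),φ(4)) = (0,3) ∈ E(G2) ✓
All 7 edges of G1 map to edges of G2, and |E(G1)| = |E(G2)| = 7, so φ is a bijection on edges as well as vertices. Hence G1 ≅ G2.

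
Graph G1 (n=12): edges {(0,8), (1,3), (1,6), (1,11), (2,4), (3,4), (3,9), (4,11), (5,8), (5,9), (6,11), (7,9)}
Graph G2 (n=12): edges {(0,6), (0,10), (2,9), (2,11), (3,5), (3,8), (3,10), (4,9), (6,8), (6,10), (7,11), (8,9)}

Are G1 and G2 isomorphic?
Yes, isomorphic

The graphs are isomorphic.
One valid mapping φ: V(G1) → V(G2): 0→7, 1→6, 2→5, 3→8, 4→3, 5→2, 6→0, 7→4, 8→11, 9→9, 10→1, 11→10

Verify φ preserves adjacency — for each edge of G1, its image is an edge of G2:
  (0,8) → (φ(0),φ(8)) = (7,11) ∈ E(G2) ✓
  (1,3) → (φ(1),φ(3)) = (6,8) ∈ E(G2) ✓
  (1,6) → (φ(1),φ(6)) = (0,6) ∈ E(G2) ✓
  (1,11) → (φ(1),φ(11)) = (6,10) ∈ E(G2) ✓
  (2,4) → (φ(2),φ(4)) = (3,5) ∈ E(G2) ✓
  (3,4) → (φ(3),φ(4)) = (3,8) ∈ E(G2) ✓
  (3,9) → (φ(3),φ(9)) = (8,9) ∈ E(G2) ✓
  (4,11) → (φ(4),φ(11)) = (3,10) ∈ E(G2) ✓
  (5,8) → (φ(5),φ(8)) = (2,11) ∈ E(G2) ✓
  (5,9) → (φ(5),φ(9)) = (2,9) ∈ E(G2) ✓
  (6,11) → (φ(6),φ(11)) = (0,10) ∈ E(G2) ✓
  (7,9) → (φ(7),φ(9)) = (4,9) ∈ E(G2) ✓
All 12 edges of G1 map to edges of G2, and |E(G1)| = |E(G2)| = 12, so φ is a bijection on edges as well as vertices. Hence G1 ≅ G2.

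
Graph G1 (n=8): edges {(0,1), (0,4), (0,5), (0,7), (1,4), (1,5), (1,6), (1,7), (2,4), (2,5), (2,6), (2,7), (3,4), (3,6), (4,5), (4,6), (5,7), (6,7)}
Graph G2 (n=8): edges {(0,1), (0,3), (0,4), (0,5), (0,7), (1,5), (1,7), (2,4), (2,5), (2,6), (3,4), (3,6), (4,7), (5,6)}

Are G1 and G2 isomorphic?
No, not isomorphic

The graphs are NOT isomorphic.

Counting triangles (3-cliques): G1 has 14, G2 has 5.
Triangle count is an isomorphism invariant, so differing triangle counts rule out isomorphism.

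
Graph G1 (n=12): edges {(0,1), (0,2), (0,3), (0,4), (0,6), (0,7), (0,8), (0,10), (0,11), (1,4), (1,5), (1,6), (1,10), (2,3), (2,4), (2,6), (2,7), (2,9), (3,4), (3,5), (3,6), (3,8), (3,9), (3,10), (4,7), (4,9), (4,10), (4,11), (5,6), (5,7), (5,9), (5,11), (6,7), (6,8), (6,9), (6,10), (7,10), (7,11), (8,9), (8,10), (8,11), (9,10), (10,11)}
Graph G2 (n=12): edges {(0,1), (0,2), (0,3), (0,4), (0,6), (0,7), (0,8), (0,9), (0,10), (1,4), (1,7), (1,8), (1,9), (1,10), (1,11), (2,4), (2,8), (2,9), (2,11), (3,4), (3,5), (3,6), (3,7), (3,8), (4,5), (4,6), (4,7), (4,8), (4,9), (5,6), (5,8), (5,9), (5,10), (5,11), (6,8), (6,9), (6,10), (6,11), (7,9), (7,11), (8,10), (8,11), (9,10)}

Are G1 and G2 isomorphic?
Yes, isomorphic

The graphs are isomorphic.
One valid mapping φ: V(G1) → V(G2): 0→0, 1→2, 2→10, 3→6, 4→9, 5→11, 6→8, 7→1, 8→3, 9→5, 10→4, 11→7

Verify φ preserves adjacency — for each edge of G1, its image is an edge of G2:
  (0,1) → (φ(0),φ(1)) = (0,2) ∈ E(G2) ✓
  (0,2) → (φ(0),φ(2)) = (0,10) ∈ E(G2) ✓
  (0,3) → (φ(0),φ(3)) = (0,6) ∈ E(G2) ✓
  (0,4) → (φ(0),φ(4)) = (0,9) ∈ E(G2) ✓
  (0,6) → (φ(0),φ(6)) = (0,8) ∈ E(G2) ✓
  (0,7) → (φ(0),φ(7)) = (0,1) ∈ E(G2) ✓
  (0,8) → (φ(0),φ(8)) = (0,3) ∈ E(G2) ✓
  (0,10) → (φ(0),φ(10)) = (0,4) ∈ E(G2) ✓
  (0,11) → (φ(0),φ(11)) = (0,7) ∈ E(G2) ✓
  (1,4) → (φ(1),φ(4)) = (2,9) ∈ E(G2) ✓
  (1,5) → (φ(1),φ(5)) = (2,11) ∈ E(G2) ✓
  (1,6) → (φ(1),φ(6)) = (2,8) ∈ E(G2) ✓
  (1,10) → (φ(1),φ(10)) = (2,4) ∈ E(G2) ✓
  (2,3) → (φ(2),φ(3)) = (6,10) ∈ E(G2) ✓
  (2,4) → (φ(2),φ(4)) = (9,10) ∈ E(G2) ✓
  (2,6) → (φ(2),φ(6)) = (8,10) ∈ E(G2) ✓
  (2,7) → (φ(2),φ(7)) = (1,10) ∈ E(G2) ✓
  (2,9) → (φ(2),φ(9)) = (5,10) ∈ E(G2) ✓
  (3,4) → (φ(3),φ(4)) = (6,9) ∈ E(G2) ✓
  (3,5) → (φ(3),φ(5)) = (6,11) ∈ E(G2) ✓
  (3,6) → (φ(3),φ(6)) = (6,8) ∈ E(G2) ✓
  (3,8) → (φ(3),φ(8)) = (3,6) ∈ E(G2) ✓
  (3,9) → (φ(3),φ(9)) = (5,6) ∈ E(G2) ✓
  (3,10) → (φ(3),φ(10)) = (4,6) ∈ E(G2) ✓
  (4,7) → (φ(4),φ(7)) = (1,9) ∈ E(G2) ✓
  (4,9) → (φ(4),φ(9)) = (5,9) ∈ E(G2) ✓
  (4,10) → (φ(4),φ(10)) = (4,9) ∈ E(G2) ✓
  (4,11) → (φ(4),φ(11)) = (7,9) ∈ E(G2) ✓
  (5,6) → (φ(5),φ(6)) = (8,11) ∈ E(G2) ✓
  (5,7) → (φ(5),φ(7)) = (1,11) ∈ E(G2) ✓
  (5,9) → (φ(5),φ(9)) = (5,11) ∈ E(G2) ✓
  (5,11) → (φ(5),φ(11)) = (7,11) ∈ E(G2) ✓
  (6,7) → (φ(6),φ(7)) = (1,8) ∈ E(G2) ✓
  (6,8) → (φ(6),φ(8)) = (3,8) ∈ E(G2) ✓
  (6,9) → (φ(6),φ(9)) = (5,8) ∈ E(G2) ✓
  (6,10) → (φ(6),φ(10)) = (4,8) ∈ E(G2) ✓
  (7,10) → (φ(7),φ(10)) = (1,4) ∈ E(G2) ✓
  (7,11) → (φ(7),φ(11)) = (1,7) ∈ E(G2) ✓
  (8,9) → (φ(8),φ(9)) = (3,5) ∈ E(G2) ✓
  (8,10) → (φ(8),φ(10)) = (3,4) ∈ E(G2) ✓
  (8,11) → (φ(8),φ(11)) = (3,7) ∈ E(G2) ✓
  (9,10) → (φ(9),φ(10)) = (4,5) ∈ E(G2) ✓
  (10,11) → (φ(10),φ(11)) = (4,7) ∈ E(G2) ✓
All 43 edges of G1 map to edges of G2, and |E(G1)| = |E(G2)| = 43, so φ is a bijection on edges as well as vertices. Hence G1 ≅ G2.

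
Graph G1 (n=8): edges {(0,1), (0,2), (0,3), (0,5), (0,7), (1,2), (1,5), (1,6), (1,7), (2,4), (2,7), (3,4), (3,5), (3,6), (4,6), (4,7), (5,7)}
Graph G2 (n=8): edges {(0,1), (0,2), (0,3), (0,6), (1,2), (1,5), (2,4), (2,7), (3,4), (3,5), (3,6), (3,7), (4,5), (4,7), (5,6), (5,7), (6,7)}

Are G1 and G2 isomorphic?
Yes, isomorphic

The graphs are isomorphic.
One valid mapping φ: V(G1) → V(G2): 0→7, 1→5, 2→6, 3→2, 4→0, 5→4, 6→1, 7→3

Verify φ preserves adjacency — for each edge of G1, its image is an edge of G2:
  (0,1) → (φ(0),φ(1)) = (5,7) ∈ E(G2) ✓
  (0,2) → (φ(0),φ(2)) = (6,7) ∈ E(G2) ✓
  (0,3) → (φ(0),φ(3)) = (2,7) ∈ E(G2) ✓
  (0,5) → (φ(0),φ(5)) = (4,7) ∈ E(G2) ✓
  (0,7) → (φ(0),φ(7)) = (3,7) ∈ E(G2) ✓
  (1,2) → (φ(1),φ(2)) = (5,6) ∈ E(G2) ✓
  (1,5) → (φ(1),φ(5)) = (4,5) ∈ E(G2) ✓
  (1,6) → (φ(1),φ(6)) = (1,5) ∈ E(G2) ✓
  (1,7) → (φ(1),φ(7)) = (3,5) ∈ E(G2) ✓
  (2,4) → (φ(2),φ(4)) = (0,6) ∈ E(G2) ✓
  (2,7) → (φ(2),φ(7)) = (3,6) ∈ E(G2) ✓
  (3,4) → (φ(3),φ(4)) = (0,2) ∈ E(G2) ✓
  (3,5) → (φ(3),φ(5)) = (2,4) ∈ E(G2) ✓
  (3,6) → (φ(3),φ(6)) = (1,2) ∈ E(G2) ✓
  (4,6) → (φ(4),φ(6)) = (0,1) ∈ E(G2) ✓
  (4,7) → (φ(4),φ(7)) = (0,3) ∈ E(G2) ✓
  (5,7) → (φ(5),φ(7)) = (3,4) ∈ E(G2) ✓
All 17 edges of G1 map to edges of G2, and |E(G1)| = |E(G2)| = 17, so φ is a bijection on edges as well as vertices. Hence G1 ≅ G2.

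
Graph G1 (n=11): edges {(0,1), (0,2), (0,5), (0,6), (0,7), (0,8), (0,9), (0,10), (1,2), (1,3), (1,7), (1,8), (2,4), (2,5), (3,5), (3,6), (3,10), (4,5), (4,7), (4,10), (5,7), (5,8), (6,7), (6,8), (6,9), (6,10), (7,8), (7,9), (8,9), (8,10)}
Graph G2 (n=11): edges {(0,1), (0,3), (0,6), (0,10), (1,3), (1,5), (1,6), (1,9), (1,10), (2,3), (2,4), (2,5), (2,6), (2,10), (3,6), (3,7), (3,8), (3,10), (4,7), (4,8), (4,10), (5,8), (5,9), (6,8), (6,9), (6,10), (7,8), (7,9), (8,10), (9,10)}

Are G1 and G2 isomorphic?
Yes, isomorphic

The graphs are isomorphic.
One valid mapping φ: V(G1) → V(G2): 0→10, 1→2, 2→4, 3→5, 4→7, 5→8, 6→1, 7→3, 8→6, 9→0, 10→9

Verify φ preserves adjacency — for each edge of G1, its image is an edge of G2:
  (0,1) → (φ(0),φ(1)) = (2,10) ∈ E(G2) ✓
  (0,2) → (φ(0),φ(2)) = (4,10) ∈ E(G2) ✓
  (0,5) → (φ(0),φ(5)) = (8,10) ∈ E(G2) ✓
  (0,6) → (φ(0),φ(6)) = (1,10) ∈ E(G2) ✓
  (0,7) → (φ(0),φ(7)) = (3,10) ∈ E(G2) ✓
  (0,8) → (φ(0),φ(8)) = (6,10) ∈ E(G2) ✓
  (0,9) → (φ(0),φ(9)) = (0,10) ∈ E(G2) ✓
  (0,10) → (φ(0),φ(10)) = (9,10) ∈ E(G2) ✓
  (1,2) → (φ(1),φ(2)) = (2,4) ∈ E(G2) ✓
  (1,3) → (φ(1),φ(3)) = (2,5) ∈ E(G2) ✓
  (1,7) → (φ(1),φ(7)) = (2,3) ∈ E(G2) ✓
  (1,8) → (φ(1),φ(8)) = (2,6) ∈ E(G2) ✓
  (2,4) → (φ(2),φ(4)) = (4,7) ∈ E(G2) ✓
  (2,5) → (φ(2),φ(5)) = (4,8) ∈ E(G2) ✓
  (3,5) → (φ(3),φ(5)) = (5,8) ∈ E(G2) ✓
  (3,6) → (φ(3),φ(6)) = (1,5) ∈ E(G2) ✓
  (3,10) → (φ(3),φ(10)) = (5,9) ∈ E(G2) ✓
  (4,5) → (φ(4),φ(5)) = (7,8) ∈ E(G2) ✓
  (4,7) → (φ(4),φ(7)) = (3,7) ∈ E(G2) ✓
  (4,10) → (φ(4),φ(10)) = (7,9) ∈ E(G2) ✓
  (5,7) → (φ(5),φ(7)) = (3,8) ∈ E(G2) ✓
  (5,8) → (φ(5),φ(8)) = (6,8) ∈ E(G2) ✓
  (6,7) → (φ(6),φ(7)) = (1,3) ∈ E(G2) ✓
  (6,8) → (φ(6),φ(8)) = (1,6) ∈ E(G2) ✓
  (6,9) → (φ(6),φ(9)) = (0,1) ∈ E(G2) ✓
  (6,10) → (φ(6),φ(10)) = (1,9) ∈ E(G2) ✓
  (7,8) → (φ(7),φ(8)) = (3,6) ∈ E(G2) ✓
  (7,9) → (φ(7),φ(9)) = (0,3) ∈ E(G2) ✓
  (8,9) → (φ(8),φ(9)) = (0,6) ∈ E(G2) ✓
  (8,10) → (φ(8),φ(10)) = (6,9) ∈ E(G2) ✓
All 30 edges of G1 map to edges of G2, and |E(G1)| = |E(G2)| = 30, so φ is a bijection on edges as well as vertices. Hence G1 ≅ G2.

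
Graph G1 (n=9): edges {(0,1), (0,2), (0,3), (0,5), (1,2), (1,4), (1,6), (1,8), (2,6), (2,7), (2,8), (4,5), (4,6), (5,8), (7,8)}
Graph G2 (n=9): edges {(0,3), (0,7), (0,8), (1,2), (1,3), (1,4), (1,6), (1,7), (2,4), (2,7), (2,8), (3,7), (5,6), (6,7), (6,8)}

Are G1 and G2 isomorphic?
Yes, isomorphic

The graphs are isomorphic.
One valid mapping φ: V(G1) → V(G2): 0→6, 1→7, 2→1, 3→5, 4→0, 5→8, 6→3, 7→4, 8→2

Verify φ preserves adjacency — for each edge of G1, its image is an edge of G2:
  (0,1) → (φ(0),φ(1)) = (6,7) ∈ E(G2) ✓
  (0,2) → (φ(0),φ(2)) = (1,6) ∈ E(G2) ✓
  (0,3) → (φ(0),φ(3)) = (5,6) ∈ E(G2) ✓
  (0,5) → (φ(0),φ(5)) = (6,8) ∈ E(G2) ✓
  (1,2) → (φ(1),φ(2)) = (1,7) ∈ E(G2) ✓
  (1,4) → (φ(1),φ(4)) = (0,7) ∈ E(G2) ✓
  (1,6) → (φ(1),φ(6)) = (3,7) ∈ E(G2) ✓
  (1,8) → (φ(1),φ(8)) = (2,7) ∈ E(G2) ✓
  (2,6) → (φ(2),φ(6)) = (1,3) ∈ E(G2) ✓
  (2,7) → (φ(2),φ(7)) = (1,4) ∈ E(G2) ✓
  (2,8) → (φ(2),φ(8)) = (1,2) ∈ E(G2) ✓
  (4,5) → (φ(4),φ(5)) = (0,8) ∈ E(G2) ✓
  (4,6) → (φ(4),φ(6)) = (0,3) ∈ E(G2) ✓
  (5,8) → (φ(5),φ(8)) = (2,8) ∈ E(G2) ✓
  (7,8) → (φ(7),φ(8)) = (2,4) ∈ E(G2) ✓
All 15 edges of G1 map to edges of G2, and |E(G1)| = |E(G2)| = 15, so φ is a bijection on edges as well as vertices. Hence G1 ≅ G2.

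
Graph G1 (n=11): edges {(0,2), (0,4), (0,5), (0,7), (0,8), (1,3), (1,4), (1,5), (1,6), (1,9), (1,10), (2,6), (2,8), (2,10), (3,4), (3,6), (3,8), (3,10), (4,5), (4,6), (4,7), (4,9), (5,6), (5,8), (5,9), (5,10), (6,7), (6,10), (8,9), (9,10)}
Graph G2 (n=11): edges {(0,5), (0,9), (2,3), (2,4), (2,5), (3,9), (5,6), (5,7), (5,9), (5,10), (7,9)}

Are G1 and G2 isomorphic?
No, not isomorphic

The graphs are NOT isomorphic.

Connected components of G1: 1 component(s) with vertex sets [[0, 1, 2, 3, 4, 5, 6, 7, 8, 9, 10]], sizes [11].
Connected components of G2: 3 component(s) with vertex sets [[1], [8], [0, 2, 3, 4, 5, 6, 7, 9, 10]], sizes [1, 1, 9].
The number of connected components (and the multiset of component sizes) is an isomorphism invariant — an isomorphism maps each component of G1 bijectively onto a component of G2. Since G1 has 1 component(s) and G2 has 3, they cannot be isomorphic.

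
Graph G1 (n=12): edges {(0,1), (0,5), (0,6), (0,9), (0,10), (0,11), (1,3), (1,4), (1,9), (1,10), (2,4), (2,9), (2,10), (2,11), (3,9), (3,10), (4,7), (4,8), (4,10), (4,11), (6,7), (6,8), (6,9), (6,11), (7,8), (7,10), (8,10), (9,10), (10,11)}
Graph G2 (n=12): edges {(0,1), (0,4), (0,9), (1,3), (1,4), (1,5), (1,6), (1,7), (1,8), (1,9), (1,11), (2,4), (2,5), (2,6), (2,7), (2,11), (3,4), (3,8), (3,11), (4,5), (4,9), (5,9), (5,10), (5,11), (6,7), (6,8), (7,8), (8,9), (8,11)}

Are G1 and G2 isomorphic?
Yes, isomorphic

The graphs are isomorphic.
One valid mapping φ: V(G1) → V(G2): 0→5, 1→9, 2→3, 3→0, 4→8, 5→10, 6→2, 7→6, 8→7, 9→4, 10→1, 11→11

Verify φ preserves adjacency — for each edge of G1, its image is an edge of G2:
  (0,1) → (φ(0),φ(1)) = (5,9) ∈ E(G2) ✓
  (0,5) → (φ(0),φ(5)) = (5,10) ∈ E(G2) ✓
  (0,6) → (φ(0),φ(6)) = (2,5) ∈ E(G2) ✓
  (0,9) → (φ(0),φ(9)) = (4,5) ∈ E(G2) ✓
  (0,10) → (φ(0),φ(10)) = (1,5) ∈ E(G2) ✓
  (0,11) → (φ(0),φ(11)) = (5,11) ∈ E(G2) ✓
  (1,3) → (φ(1),φ(3)) = (0,9) ∈ E(G2) ✓
  (1,4) → (φ(1),φ(4)) = (8,9) ∈ E(G2) ✓
  (1,9) → (φ(1),φ(9)) = (4,9) ∈ E(G2) ✓
  (1,10) → (φ(1),φ(10)) = (1,9) ∈ E(G2) ✓
  (2,4) → (φ(2),φ(4)) = (3,8) ∈ E(G2) ✓
  (2,9) → (φ(2),φ(9)) = (3,4) ∈ E(G2) ✓
  (2,10) → (φ(2),φ(10)) = (1,3) ∈ E(G2) ✓
  (2,11) → (φ(2),φ(11)) = (3,11) ∈ E(G2) ✓
  (3,9) → (φ(3),φ(9)) = (0,4) ∈ E(G2) ✓
  (3,10) → (φ(3),φ(10)) = (0,1) ∈ E(G2) ✓
  (4,7) → (φ(4),φ(7)) = (6,8) ∈ E(G2) ✓
  (4,8) → (φ(4),φ(8)) = (7,8) ∈ E(G2) ✓
  (4,10) → (φ(4),φ(10)) = (1,8) ∈ E(G2) ✓
  (4,11) → (φ(4),φ(11)) = (8,11) ∈ E(G2) ✓
  (6,7) → (φ(6),φ(7)) = (2,6) ∈ E(G2) ✓
  (6,8) → (φ(6),φ(8)) = (2,7) ∈ E(G2) ✓
  (6,9) → (φ(6),φ(9)) = (2,4) ∈ E(G2) ✓
  (6,11) → (φ(6),φ(11)) = (2,11) ∈ E(G2) ✓
  (7,8) → (φ(7),φ(8)) = (6,7) ∈ E(G2) ✓
  (7,10) → (φ(7),φ(10)) = (1,6) ∈ E(G2) ✓
  (8,10) → (φ(8),φ(10)) = (1,7) ∈ E(G2) ✓
  (9,10) → (φ(9),φ(10)) = (1,4) ∈ E(G2) ✓
  (10,11) → (φ(10),φ(11)) = (1,11) ∈ E(G2) ✓
All 29 edges of G1 map to edges of G2, and |E(G1)| = |E(G2)| = 29, so φ is a bijection on edges as well as vertices. Hence G1 ≅ G2.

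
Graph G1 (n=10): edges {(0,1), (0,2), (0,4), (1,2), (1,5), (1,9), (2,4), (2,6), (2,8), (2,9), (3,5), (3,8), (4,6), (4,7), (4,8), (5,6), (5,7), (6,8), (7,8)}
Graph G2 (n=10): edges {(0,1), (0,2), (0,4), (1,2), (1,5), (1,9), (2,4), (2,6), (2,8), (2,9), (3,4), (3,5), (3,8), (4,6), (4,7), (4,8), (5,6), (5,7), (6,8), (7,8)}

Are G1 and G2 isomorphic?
No, not isomorphic

The graphs are NOT isomorphic.

Counting edges: G1 has 19 edge(s); G2 has 20 edge(s).
Edge count is an isomorphism invariant (a bijection on vertices induces a bijection on edges), so differing edge counts rule out isomorphism.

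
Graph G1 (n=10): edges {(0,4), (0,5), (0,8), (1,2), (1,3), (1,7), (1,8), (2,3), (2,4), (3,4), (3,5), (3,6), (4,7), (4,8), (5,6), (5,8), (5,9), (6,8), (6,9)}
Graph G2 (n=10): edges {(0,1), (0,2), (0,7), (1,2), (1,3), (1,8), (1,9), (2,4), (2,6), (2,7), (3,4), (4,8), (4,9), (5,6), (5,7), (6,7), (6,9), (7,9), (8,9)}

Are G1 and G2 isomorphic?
Yes, isomorphic

The graphs are isomorphic.
One valid mapping φ: V(G1) → V(G2): 0→0, 1→4, 2→8, 3→9, 4→1, 5→7, 6→6, 7→3, 8→2, 9→5

Verify φ preserves adjacency — for each edge of G1, its image is an edge of G2:
  (0,4) → (φ(0),φ(4)) = (0,1) ∈ E(G2) ✓
  (0,5) → (φ(0),φ(5)) = (0,7) ∈ E(G2) ✓
  (0,8) → (φ(0),φ(8)) = (0,2) ∈ E(G2) ✓
  (1,2) → (φ(1),φ(2)) = (4,8) ∈ E(G2) ✓
  (1,3) → (φ(1),φ(3)) = (4,9) ∈ E(G2) ✓
  (1,7) → (φ(1),φ(7)) = (3,4) ∈ E(G2) ✓
  (1,8) → (φ(1),φ(8)) = (2,4) ∈ E(G2) ✓
  (2,3) → (φ(2),φ(3)) = (8,9) ∈ E(G2) ✓
  (2,4) → (φ(2),φ(4)) = (1,8) ∈ E(G2) ✓
  (3,4) → (φ(3),φ(4)) = (1,9) ∈ E(G2) ✓
  (3,5) → (φ(3),φ(5)) = (7,9) ∈ E(G2) ✓
  (3,6) → (φ(3),φ(6)) = (6,9) ∈ E(G2) ✓
  (4,7) → (φ(4),φ(7)) = (1,3) ∈ E(G2) ✓
  (4,8) → (φ(4),φ(8)) = (1,2) ∈ E(G2) ✓
  (5,6) → (φ(5),φ(6)) = (6,7) ∈ E(G2) ✓
  (5,8) → (φ(5),φ(8)) = (2,7) ∈ E(G2) ✓
  (5,9) → (φ(5),φ(9)) = (5,7) ∈ E(G2) ✓
  (6,8) → (φ(6),φ(8)) = (2,6) ∈ E(G2) ✓
  (6,9) → (φ(6),φ(9)) = (5,6) ∈ E(G2) ✓
All 19 edges of G1 map to edges of G2, and |E(G1)| = |E(G2)| = 19, so φ is a bijection on edges as well as vertices. Hence G1 ≅ G2.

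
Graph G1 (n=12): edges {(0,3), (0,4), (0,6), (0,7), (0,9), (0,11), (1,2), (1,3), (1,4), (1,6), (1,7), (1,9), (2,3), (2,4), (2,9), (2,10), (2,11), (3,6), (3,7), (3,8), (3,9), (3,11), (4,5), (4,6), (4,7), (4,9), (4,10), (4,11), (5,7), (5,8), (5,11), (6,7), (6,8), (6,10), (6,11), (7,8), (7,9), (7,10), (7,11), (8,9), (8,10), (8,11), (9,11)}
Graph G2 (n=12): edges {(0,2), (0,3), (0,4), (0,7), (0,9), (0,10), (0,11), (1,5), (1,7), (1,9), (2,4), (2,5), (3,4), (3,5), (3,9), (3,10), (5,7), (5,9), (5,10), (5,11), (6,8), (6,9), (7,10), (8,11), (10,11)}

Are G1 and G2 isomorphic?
No, not isomorphic

The graphs are NOT isomorphic.

Degrees in G1: deg(0)=6, deg(1)=6, deg(2)=6, deg(3)=8, deg(4)=9, deg(5)=4, deg(6)=8, deg(7)=10, deg(8)=7, deg(9)=8, deg(10)=5, deg(11)=9.
Sorted degree sequence of G1: [10, 9, 9, 8, 8, 8, 7, 6, 6, 6, 5, 4].
Degrees in G2: deg(0)=7, deg(1)=3, deg(2)=3, deg(3)=5, deg(4)=3, deg(5)=7, deg(6)=2, deg(7)=4, deg(8)=2, deg(9)=5, deg(10)=5, deg(11)=4.
Sorted degree sequence of G2: [7, 7, 5, 5, 5, 4, 4, 3, 3, 3, 2, 2].
The (sorted) degree sequence is an isomorphism invariant, so since G1 and G2 have different degree sequences they cannot be isomorphic.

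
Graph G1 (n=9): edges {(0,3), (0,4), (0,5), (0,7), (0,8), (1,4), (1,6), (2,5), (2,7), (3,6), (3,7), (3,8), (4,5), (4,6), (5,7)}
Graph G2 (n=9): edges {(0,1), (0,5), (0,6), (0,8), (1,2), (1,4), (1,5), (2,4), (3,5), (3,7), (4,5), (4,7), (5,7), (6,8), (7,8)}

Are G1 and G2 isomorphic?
Yes, isomorphic

The graphs are isomorphic.
One valid mapping φ: V(G1) → V(G2): 0→5, 1→6, 2→2, 3→7, 4→0, 5→1, 6→8, 7→4, 8→3

Verify φ preserves adjacency — for each edge of G1, its image is an edge of G2:
  (0,3) → (φ(0),φ(3)) = (5,7) ∈ E(G2) ✓
  (0,4) → (φ(0),φ(4)) = (0,5) ∈ E(G2) ✓
  (0,5) → (φ(0),φ(5)) = (1,5) ∈ E(G2) ✓
  (0,7) → (φ(0),φ(7)) = (4,5) ∈ E(G2) ✓
  (0,8) → (φ(0),φ(8)) = (3,5) ∈ E(G2) ✓
  (1,4) → (φ(1),φ(4)) = (0,6) ∈ E(G2) ✓
  (1,6) → (φ(1),φ(6)) = (6,8) ∈ E(G2) ✓
  (2,5) → (φ(2),φ(5)) = (1,2) ∈ E(G2) ✓
  (2,7) → (φ(2),φ(7)) = (2,4) ∈ E(G2) ✓
  (3,6) → (φ(3),φ(6)) = (7,8) ∈ E(G2) ✓
  (3,7) → (φ(3),φ(7)) = (4,7) ∈ E(G2) ✓
  (3,8) → (φ(3),φ(8)) = (3,7) ∈ E(G2) ✓
  (4,5) → (φ(4),φ(5)) = (0,1) ∈ E(G2) ✓
  (4,6) → (φ(4),φ(6)) = (0,8) ∈ E(G2) ✓
  (5,7) → (φ(5),φ(7)) = (1,4) ∈ E(G2) ✓
All 15 edges of G1 map to edges of G2, and |E(G1)| = |E(G2)| = 15, so φ is a bijection on edges as well as vertices. Hence G1 ≅ G2.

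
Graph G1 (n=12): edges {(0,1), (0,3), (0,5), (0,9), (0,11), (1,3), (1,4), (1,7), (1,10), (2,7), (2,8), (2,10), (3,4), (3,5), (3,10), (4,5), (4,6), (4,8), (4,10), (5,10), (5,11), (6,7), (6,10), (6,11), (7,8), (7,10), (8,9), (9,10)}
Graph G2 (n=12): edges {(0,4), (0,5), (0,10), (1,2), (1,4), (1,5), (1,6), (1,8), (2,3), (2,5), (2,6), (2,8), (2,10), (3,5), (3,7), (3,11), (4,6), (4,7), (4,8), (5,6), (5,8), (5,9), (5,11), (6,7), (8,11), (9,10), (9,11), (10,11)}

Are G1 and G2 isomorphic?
Yes, isomorphic

The graphs are isomorphic.
One valid mapping φ: V(G1) → V(G2): 0→4, 1→8, 2→9, 3→1, 4→2, 5→6, 6→3, 7→11, 8→10, 9→0, 10→5, 11→7

Verify φ preserves adjacency — for each edge of G1, its image is an edge of G2:
  (0,1) → (φ(0),φ(1)) = (4,8) ∈ E(G2) ✓
  (0,3) → (φ(0),φ(3)) = (1,4) ∈ E(G2) ✓
  (0,5) → (φ(0),φ(5)) = (4,6) ∈ E(G2) ✓
  (0,9) → (φ(0),φ(9)) = (0,4) ∈ E(G2) ✓
  (0,11) → (φ(0),φ(11)) = (4,7) ∈ E(G2) ✓
  (1,3) → (φ(1),φ(3)) = (1,8) ∈ E(G2) ✓
  (1,4) → (φ(1),φ(4)) = (2,8) ∈ E(G2) ✓
  (1,7) → (φ(1),φ(7)) = (8,11) ∈ E(G2) ✓
  (1,10) → (φ(1),φ(10)) = (5,8) ∈ E(G2) ✓
  (2,7) → (φ(2),φ(7)) = (9,11) ∈ E(G2) ✓
  (2,8) → (φ(2),φ(8)) = (9,10) ∈ E(G2) ✓
  (2,10) → (φ(2),φ(10)) = (5,9) ∈ E(G2) ✓
  (3,4) → (φ(3),φ(4)) = (1,2) ∈ E(G2) ✓
  (3,5) → (φ(3),φ(5)) = (1,6) ∈ E(G2) ✓
  (3,10) → (φ(3),φ(10)) = (1,5) ∈ E(G2) ✓
  (4,5) → (φ(4),φ(5)) = (2,6) ∈ E(G2) ✓
  (4,6) → (φ(4),φ(6)) = (2,3) ∈ E(G2) ✓
  (4,8) → (φ(4),φ(8)) = (2,10) ∈ E(G2) ✓
  (4,10) → (φ(4),φ(10)) = (2,5) ∈ E(G2) ✓
  (5,10) → (φ(5),φ(10)) = (5,6) ∈ E(G2) ✓
  (5,11) → (φ(5),φ(11)) = (6,7) ∈ E(G2) ✓
  (6,7) → (φ(6),φ(7)) = (3,11) ∈ E(G2) ✓
  (6,10) → (φ(6),φ(10)) = (3,5) ∈ E(G2) ✓
  (6,11) → (φ(6),φ(11)) = (3,7) ∈ E(G2) ✓
  (7,8) → (φ(7),φ(8)) = (10,11) ∈ E(G2) ✓
  (7,10) → (φ(7),φ(10)) = (5,11) ∈ E(G2) ✓
  (8,9) → (φ(8),φ(9)) = (0,10) ∈ E(G2) ✓
  (9,10) → (φ(9),φ(10)) = (0,5) ∈ E(G2) ✓
All 28 edges of G1 map to edges of G2, and |E(G1)| = |E(G2)| = 28, so φ is a bijection on edges as well as vertices. Hence G1 ≅ G2.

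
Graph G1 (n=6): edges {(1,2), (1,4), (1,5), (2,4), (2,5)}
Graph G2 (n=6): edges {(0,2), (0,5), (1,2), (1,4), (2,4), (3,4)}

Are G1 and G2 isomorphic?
No, not isomorphic

The graphs are NOT isomorphic.

Counting triangles (3-cliques): G1 has 2, G2 has 1.
Triangle count is an isomorphism invariant, so differing triangle counts rule out isomorphism.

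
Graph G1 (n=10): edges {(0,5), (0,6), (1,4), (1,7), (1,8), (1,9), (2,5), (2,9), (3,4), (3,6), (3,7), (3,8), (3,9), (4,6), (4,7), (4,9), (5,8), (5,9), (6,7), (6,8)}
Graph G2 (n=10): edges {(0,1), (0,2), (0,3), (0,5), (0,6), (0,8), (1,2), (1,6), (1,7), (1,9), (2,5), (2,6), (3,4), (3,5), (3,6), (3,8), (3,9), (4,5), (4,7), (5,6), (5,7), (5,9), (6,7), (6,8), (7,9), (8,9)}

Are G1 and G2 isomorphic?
No, not isomorphic

The graphs are NOT isomorphic.

Counting triangles (3-cliques): G1 has 9, G2 has 21.
Triangle count is an isomorphism invariant, so differing triangle counts rule out isomorphism.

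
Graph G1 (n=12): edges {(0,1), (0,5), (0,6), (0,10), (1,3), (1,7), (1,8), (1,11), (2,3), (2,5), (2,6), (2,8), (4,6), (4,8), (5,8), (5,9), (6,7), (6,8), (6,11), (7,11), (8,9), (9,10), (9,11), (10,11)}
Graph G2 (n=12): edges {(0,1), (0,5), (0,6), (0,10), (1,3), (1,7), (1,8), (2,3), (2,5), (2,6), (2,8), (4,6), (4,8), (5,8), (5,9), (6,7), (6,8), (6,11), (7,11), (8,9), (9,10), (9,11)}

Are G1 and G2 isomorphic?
No, not isomorphic

The graphs are NOT isomorphic.

Counting edges: G1 has 24 edge(s); G2 has 22 edge(s).
Edge count is an isomorphism invariant (a bijection on vertices induces a bijection on edges), so differing edge counts rule out isomorphism.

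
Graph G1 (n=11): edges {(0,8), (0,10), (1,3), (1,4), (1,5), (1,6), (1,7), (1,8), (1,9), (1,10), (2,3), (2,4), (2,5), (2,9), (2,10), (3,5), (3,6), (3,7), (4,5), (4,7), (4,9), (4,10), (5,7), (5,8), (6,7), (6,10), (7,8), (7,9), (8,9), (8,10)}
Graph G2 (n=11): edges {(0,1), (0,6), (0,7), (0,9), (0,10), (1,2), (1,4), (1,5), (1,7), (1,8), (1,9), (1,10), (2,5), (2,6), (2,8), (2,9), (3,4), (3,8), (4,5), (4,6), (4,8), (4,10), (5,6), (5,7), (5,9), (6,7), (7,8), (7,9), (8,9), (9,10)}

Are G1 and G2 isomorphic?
Yes, isomorphic

The graphs are isomorphic.
One valid mapping φ: V(G1) → V(G2): 0→3, 1→1, 2→6, 3→0, 4→5, 5→7, 6→10, 7→9, 8→8, 9→2, 10→4

Verify φ preserves adjacency — for each edge of G1, its image is an edge of G2:
  (0,8) → (φ(0),φ(8)) = (3,8) ∈ E(G2) ✓
  (0,10) → (φ(0),φ(10)) = (3,4) ∈ E(G2) ✓
  (1,3) → (φ(1),φ(3)) = (0,1) ∈ E(G2) ✓
  (1,4) → (φ(1),φ(4)) = (1,5) ∈ E(G2) ✓
  (1,5) → (φ(1),φ(5)) = (1,7) ∈ E(G2) ✓
  (1,6) → (φ(1),φ(6)) = (1,10) ∈ E(G2) ✓
  (1,7) → (φ(1),φ(7)) = (1,9) ∈ E(G2) ✓
  (1,8) → (φ(1),φ(8)) = (1,8) ∈ E(G2) ✓
  (1,9) → (φ(1),φ(9)) = (1,2) ∈ E(G2) ✓
  (1,10) → (φ(1),φ(10)) = (1,4) ∈ E(G2) ✓
  (2,3) → (φ(2),φ(3)) = (0,6) ∈ E(G2) ✓
  (2,4) → (φ(2),φ(4)) = (5,6) ∈ E(G2) ✓
  (2,5) → (φ(2),φ(5)) = (6,7) ∈ E(G2) ✓
  (2,9) → (φ(2),φ(9)) = (2,6) ∈ E(G2) ✓
  (2,10) → (φ(2),φ(10)) = (4,6) ∈ E(G2) ✓
  (3,5) → (φ(3),φ(5)) = (0,7) ∈ E(G2) ✓
  (3,6) → (φ(3),φ(6)) = (0,10) ∈ E(G2) ✓
  (3,7) → (φ(3),φ(7)) = (0,9) ∈ E(G2) ✓
  (4,5) → (φ(4),φ(5)) = (5,7) ∈ E(G2) ✓
  (4,7) → (φ(4),φ(7)) = (5,9) ∈ E(G2) ✓
  (4,9) → (φ(4),φ(9)) = (2,5) ∈ E(G2) ✓
  (4,10) → (φ(4),φ(10)) = (4,5) ∈ E(G2) ✓
  (5,7) → (φ(5),φ(7)) = (7,9) ∈ E(G2) ✓
  (5,8) → (φ(5),φ(8)) = (7,8) ∈ E(G2) ✓
  (6,7) → (φ(6),φ(7)) = (9,10) ∈ E(G2) ✓
  (6,10) → (φ(6),φ(10)) = (4,10) ∈ E(G2) ✓
  (7,8) → (φ(7),φ(8)) = (8,9) ∈ E(G2) ✓
  (7,9) → (φ(7),φ(9)) = (2,9) ∈ E(G2) ✓
  (8,9) → (φ(8),φ(9)) = (2,8) ∈ E(G2) ✓
  (8,10) → (φ(8),φ(10)) = (4,8) ∈ E(G2) ✓
All 30 edges of G1 map to edges of G2, and |E(G1)| = |E(G2)| = 30, so φ is a bijection on edges as well as vertices. Hence G1 ≅ G2.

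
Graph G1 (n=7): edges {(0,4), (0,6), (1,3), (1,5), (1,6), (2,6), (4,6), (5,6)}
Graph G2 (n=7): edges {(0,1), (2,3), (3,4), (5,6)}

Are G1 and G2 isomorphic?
No, not isomorphic

The graphs are NOT isomorphic.

Counting triangles (3-cliques): G1 has 2, G2 has 0.
Triangle count is an isomorphism invariant, so differing triangle counts rule out isomorphism.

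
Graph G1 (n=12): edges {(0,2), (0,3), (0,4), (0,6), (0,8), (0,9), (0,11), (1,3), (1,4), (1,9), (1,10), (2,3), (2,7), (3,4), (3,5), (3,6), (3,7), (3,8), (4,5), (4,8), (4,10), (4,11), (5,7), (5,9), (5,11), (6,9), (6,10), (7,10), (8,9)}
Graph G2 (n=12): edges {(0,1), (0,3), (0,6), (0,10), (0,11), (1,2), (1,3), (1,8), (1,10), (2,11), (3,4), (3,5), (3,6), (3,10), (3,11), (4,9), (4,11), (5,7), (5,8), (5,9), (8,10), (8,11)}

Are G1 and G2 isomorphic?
No, not isomorphic

The graphs are NOT isomorphic.

Degrees in G1: deg(0)=7, deg(1)=4, deg(2)=3, deg(3)=8, deg(4)=7, deg(5)=5, deg(6)=4, deg(7)=4, deg(8)=4, deg(9)=5, deg(10)=4, deg(11)=3.
Sorted degree sequence of G1: [8, 7, 7, 5, 5, 4, 4, 4, 4, 4, 3, 3].
Degrees in G2: deg(0)=5, deg(1)=5, deg(2)=2, deg(3)=7, deg(4)=3, deg(5)=4, deg(6)=2, deg(7)=1, deg(8)=4, deg(9)=2, deg(10)=4, deg(11)=5.
Sorted degree sequence of G2: [7, 5, 5, 5, 4, 4, 4, 3, 2, 2, 2, 1].
The (sorted) degree sequence is an isomorphism invariant, so since G1 and G2 have different degree sequences they cannot be isomorphic.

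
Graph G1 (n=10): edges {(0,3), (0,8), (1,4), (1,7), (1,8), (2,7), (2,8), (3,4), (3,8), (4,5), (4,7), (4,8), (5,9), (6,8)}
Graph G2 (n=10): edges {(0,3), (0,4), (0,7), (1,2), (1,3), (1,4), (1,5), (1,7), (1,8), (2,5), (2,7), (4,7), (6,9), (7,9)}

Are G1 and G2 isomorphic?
Yes, isomorphic

The graphs are isomorphic.
One valid mapping φ: V(G1) → V(G2): 0→5, 1→4, 2→3, 3→2, 4→7, 5→9, 6→8, 7→0, 8→1, 9→6

Verify φ preserves adjacency — for each edge of G1, its image is an edge of G2:
  (0,3) → (φ(0),φ(3)) = (2,5) ∈ E(G2) ✓
  (0,8) → (φ(0),φ(8)) = (1,5) ∈ E(G2) ✓
  (1,4) → (φ(1),φ(4)) = (4,7) ∈ E(G2) ✓
  (1,7) → (φ(1),φ(7)) = (0,4) ∈ E(G2) ✓
  (1,8) → (φ(1),φ(8)) = (1,4) ∈ E(G2) ✓
  (2,7) → (φ(2),φ(7)) = (0,3) ∈ E(G2) ✓
  (2,8) → (φ(2),φ(8)) = (1,3) ∈ E(G2) ✓
  (3,4) → (φ(3),φ(4)) = (2,7) ∈ E(G2) ✓
  (3,8) → (φ(3),φ(8)) = (1,2) ∈ E(G2) ✓
  (4,5) → (φ(4),φ(5)) = (7,9) ∈ E(G2) ✓
  (4,7) → (φ(4),φ(7)) = (0,7) ∈ E(G2) ✓
  (4,8) → (φ(4),φ(8)) = (1,7) ∈ E(G2) ✓
  (5,9) → (φ(5),φ(9)) = (6,9) ∈ E(G2) ✓
  (6,8) → (φ(6),φ(8)) = (1,8) ∈ E(G2) ✓
All 14 edges of G1 map to edges of G2, and |E(G1)| = |E(G2)| = 14, so φ is a bijection on edges as well as vertices. Hence G1 ≅ G2.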